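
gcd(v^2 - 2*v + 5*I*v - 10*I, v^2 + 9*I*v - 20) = v + 5*I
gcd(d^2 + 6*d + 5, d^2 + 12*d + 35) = d + 5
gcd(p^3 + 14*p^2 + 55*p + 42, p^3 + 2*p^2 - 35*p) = p + 7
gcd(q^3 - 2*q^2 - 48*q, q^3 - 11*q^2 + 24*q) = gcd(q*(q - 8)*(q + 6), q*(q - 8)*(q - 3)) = q^2 - 8*q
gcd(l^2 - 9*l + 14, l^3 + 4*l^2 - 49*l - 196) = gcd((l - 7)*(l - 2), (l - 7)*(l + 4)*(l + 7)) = l - 7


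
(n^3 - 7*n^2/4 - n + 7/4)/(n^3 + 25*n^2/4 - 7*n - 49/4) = (n - 1)/(n + 7)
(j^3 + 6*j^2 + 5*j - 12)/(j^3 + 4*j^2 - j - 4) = (j + 3)/(j + 1)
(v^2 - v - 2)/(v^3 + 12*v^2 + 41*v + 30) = (v - 2)/(v^2 + 11*v + 30)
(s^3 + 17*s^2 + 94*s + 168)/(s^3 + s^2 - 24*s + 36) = (s^2 + 11*s + 28)/(s^2 - 5*s + 6)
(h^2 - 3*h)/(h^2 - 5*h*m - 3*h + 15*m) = h/(h - 5*m)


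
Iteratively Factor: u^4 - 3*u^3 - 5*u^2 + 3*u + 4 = (u + 1)*(u^3 - 4*u^2 - u + 4) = (u - 4)*(u + 1)*(u^2 - 1) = (u - 4)*(u + 1)^2*(u - 1)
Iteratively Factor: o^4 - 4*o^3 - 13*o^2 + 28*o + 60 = (o + 2)*(o^3 - 6*o^2 - o + 30) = (o - 5)*(o + 2)*(o^2 - o - 6) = (o - 5)*(o + 2)^2*(o - 3)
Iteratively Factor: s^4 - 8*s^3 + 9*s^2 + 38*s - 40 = (s + 2)*(s^3 - 10*s^2 + 29*s - 20) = (s - 1)*(s + 2)*(s^2 - 9*s + 20) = (s - 5)*(s - 1)*(s + 2)*(s - 4)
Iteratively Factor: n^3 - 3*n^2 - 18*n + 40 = (n + 4)*(n^2 - 7*n + 10) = (n - 2)*(n + 4)*(n - 5)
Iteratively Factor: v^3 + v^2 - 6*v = (v - 2)*(v^2 + 3*v) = v*(v - 2)*(v + 3)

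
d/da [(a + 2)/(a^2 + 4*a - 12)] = (a^2 + 4*a - 2*(a + 2)^2 - 12)/(a^2 + 4*a - 12)^2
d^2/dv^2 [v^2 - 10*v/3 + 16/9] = 2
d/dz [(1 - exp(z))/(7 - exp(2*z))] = (2*(1 - exp(z))*exp(z) + exp(2*z) - 7)*exp(z)/(exp(2*z) - 7)^2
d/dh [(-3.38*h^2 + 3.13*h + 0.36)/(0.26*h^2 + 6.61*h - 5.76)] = (-23.1556*h^2 + 38.7504*h - 20.4084)/(0.0676*h^4 + 3.4372*h^3 + 40.6969*h^2 - 76.1472*h + 33.1776)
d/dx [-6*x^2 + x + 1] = 1 - 12*x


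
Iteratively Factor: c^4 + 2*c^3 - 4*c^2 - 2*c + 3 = (c + 3)*(c^3 - c^2 - c + 1) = (c - 1)*(c + 3)*(c^2 - 1) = (c - 1)*(c + 1)*(c + 3)*(c - 1)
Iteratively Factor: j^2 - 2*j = (j - 2)*(j)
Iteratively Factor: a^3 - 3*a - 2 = (a + 1)*(a^2 - a - 2) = (a + 1)^2*(a - 2)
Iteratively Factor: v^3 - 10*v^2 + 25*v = (v - 5)*(v^2 - 5*v) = v*(v - 5)*(v - 5)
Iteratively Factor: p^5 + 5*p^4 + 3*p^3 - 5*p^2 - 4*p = (p + 1)*(p^4 + 4*p^3 - p^2 - 4*p) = p*(p + 1)*(p^3 + 4*p^2 - p - 4) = p*(p + 1)^2*(p^2 + 3*p - 4) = p*(p - 1)*(p + 1)^2*(p + 4)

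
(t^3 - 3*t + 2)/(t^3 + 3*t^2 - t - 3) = (t^2 + t - 2)/(t^2 + 4*t + 3)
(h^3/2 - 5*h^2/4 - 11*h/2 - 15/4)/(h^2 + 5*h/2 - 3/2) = (2*h^3 - 5*h^2 - 22*h - 15)/(2*(2*h^2 + 5*h - 3))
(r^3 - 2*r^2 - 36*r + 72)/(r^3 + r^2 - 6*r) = (r^2 - 36)/(r*(r + 3))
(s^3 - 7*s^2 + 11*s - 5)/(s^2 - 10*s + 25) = (s^2 - 2*s + 1)/(s - 5)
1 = 1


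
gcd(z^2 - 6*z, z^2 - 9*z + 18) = z - 6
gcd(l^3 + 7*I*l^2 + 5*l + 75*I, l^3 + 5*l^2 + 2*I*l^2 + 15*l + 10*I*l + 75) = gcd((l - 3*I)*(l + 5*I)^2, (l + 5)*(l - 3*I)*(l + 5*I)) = l^2 + 2*I*l + 15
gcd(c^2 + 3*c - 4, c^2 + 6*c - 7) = c - 1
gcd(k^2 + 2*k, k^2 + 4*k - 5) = 1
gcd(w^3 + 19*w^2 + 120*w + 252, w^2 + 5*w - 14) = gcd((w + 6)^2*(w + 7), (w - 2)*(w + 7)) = w + 7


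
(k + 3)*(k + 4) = k^2 + 7*k + 12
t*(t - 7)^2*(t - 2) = t^4 - 16*t^3 + 77*t^2 - 98*t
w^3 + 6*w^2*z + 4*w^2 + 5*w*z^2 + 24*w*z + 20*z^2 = (w + 4)*(w + z)*(w + 5*z)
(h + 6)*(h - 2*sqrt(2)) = h^2 - 2*sqrt(2)*h + 6*h - 12*sqrt(2)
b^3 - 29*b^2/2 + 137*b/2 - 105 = (b - 6)*(b - 5)*(b - 7/2)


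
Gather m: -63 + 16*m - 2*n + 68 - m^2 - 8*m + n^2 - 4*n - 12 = -m^2 + 8*m + n^2 - 6*n - 7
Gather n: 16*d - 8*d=8*d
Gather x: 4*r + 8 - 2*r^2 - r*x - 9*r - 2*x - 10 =-2*r^2 - 5*r + x*(-r - 2) - 2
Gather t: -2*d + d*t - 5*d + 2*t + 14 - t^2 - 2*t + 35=d*t - 7*d - t^2 + 49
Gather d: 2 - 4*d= 2 - 4*d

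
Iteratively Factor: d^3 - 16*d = (d - 4)*(d^2 + 4*d) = d*(d - 4)*(d + 4)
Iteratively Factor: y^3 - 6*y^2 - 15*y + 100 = (y + 4)*(y^2 - 10*y + 25) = (y - 5)*(y + 4)*(y - 5)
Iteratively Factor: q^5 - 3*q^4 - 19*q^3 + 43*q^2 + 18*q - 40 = (q + 4)*(q^4 - 7*q^3 + 9*q^2 + 7*q - 10) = (q + 1)*(q + 4)*(q^3 - 8*q^2 + 17*q - 10) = (q - 2)*(q + 1)*(q + 4)*(q^2 - 6*q + 5) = (q - 2)*(q - 1)*(q + 1)*(q + 4)*(q - 5)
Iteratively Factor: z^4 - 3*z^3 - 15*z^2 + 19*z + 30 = (z + 3)*(z^3 - 6*z^2 + 3*z + 10) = (z + 1)*(z + 3)*(z^2 - 7*z + 10) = (z - 2)*(z + 1)*(z + 3)*(z - 5)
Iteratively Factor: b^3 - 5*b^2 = (b)*(b^2 - 5*b) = b*(b - 5)*(b)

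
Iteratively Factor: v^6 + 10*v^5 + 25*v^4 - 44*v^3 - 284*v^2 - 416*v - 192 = (v + 1)*(v^5 + 9*v^4 + 16*v^3 - 60*v^2 - 224*v - 192) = (v + 1)*(v + 2)*(v^4 + 7*v^3 + 2*v^2 - 64*v - 96) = (v + 1)*(v + 2)*(v + 4)*(v^3 + 3*v^2 - 10*v - 24) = (v - 3)*(v + 1)*(v + 2)*(v + 4)*(v^2 + 6*v + 8) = (v - 3)*(v + 1)*(v + 2)^2*(v + 4)*(v + 4)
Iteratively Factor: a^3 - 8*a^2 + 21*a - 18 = (a - 3)*(a^2 - 5*a + 6) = (a - 3)^2*(a - 2)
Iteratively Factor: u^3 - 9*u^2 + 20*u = (u - 5)*(u^2 - 4*u) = (u - 5)*(u - 4)*(u)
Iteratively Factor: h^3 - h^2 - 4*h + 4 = (h - 2)*(h^2 + h - 2) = (h - 2)*(h - 1)*(h + 2)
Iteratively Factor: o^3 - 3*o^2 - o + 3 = (o - 3)*(o^2 - 1) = (o - 3)*(o - 1)*(o + 1)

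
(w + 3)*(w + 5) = w^2 + 8*w + 15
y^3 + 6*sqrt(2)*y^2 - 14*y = y*(y - sqrt(2))*(y + 7*sqrt(2))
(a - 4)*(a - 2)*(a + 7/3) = a^3 - 11*a^2/3 - 6*a + 56/3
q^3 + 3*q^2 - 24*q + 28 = (q - 2)^2*(q + 7)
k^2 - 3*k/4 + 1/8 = (k - 1/2)*(k - 1/4)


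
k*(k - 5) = k^2 - 5*k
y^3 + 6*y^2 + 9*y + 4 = (y + 1)^2*(y + 4)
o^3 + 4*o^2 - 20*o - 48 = (o - 4)*(o + 2)*(o + 6)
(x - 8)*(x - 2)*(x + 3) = x^3 - 7*x^2 - 14*x + 48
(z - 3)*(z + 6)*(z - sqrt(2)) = z^3 - sqrt(2)*z^2 + 3*z^2 - 18*z - 3*sqrt(2)*z + 18*sqrt(2)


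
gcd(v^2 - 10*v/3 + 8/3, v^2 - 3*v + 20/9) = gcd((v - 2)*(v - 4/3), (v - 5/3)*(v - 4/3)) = v - 4/3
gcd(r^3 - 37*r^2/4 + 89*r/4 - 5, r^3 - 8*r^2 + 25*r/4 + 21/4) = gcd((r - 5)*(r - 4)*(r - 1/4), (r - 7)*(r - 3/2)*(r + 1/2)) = 1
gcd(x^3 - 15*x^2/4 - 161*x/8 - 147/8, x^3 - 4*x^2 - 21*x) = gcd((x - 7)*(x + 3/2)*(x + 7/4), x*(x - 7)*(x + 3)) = x - 7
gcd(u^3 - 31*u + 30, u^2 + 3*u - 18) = u + 6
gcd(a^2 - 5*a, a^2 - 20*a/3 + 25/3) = a - 5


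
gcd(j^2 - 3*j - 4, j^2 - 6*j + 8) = j - 4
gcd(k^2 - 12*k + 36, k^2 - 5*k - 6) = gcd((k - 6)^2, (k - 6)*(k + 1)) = k - 6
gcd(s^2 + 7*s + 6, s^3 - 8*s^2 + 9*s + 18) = s + 1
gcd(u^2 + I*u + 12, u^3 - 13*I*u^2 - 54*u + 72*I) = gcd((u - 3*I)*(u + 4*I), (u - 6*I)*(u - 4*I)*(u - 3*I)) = u - 3*I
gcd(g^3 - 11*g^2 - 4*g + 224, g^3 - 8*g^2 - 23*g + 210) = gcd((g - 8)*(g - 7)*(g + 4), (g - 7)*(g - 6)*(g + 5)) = g - 7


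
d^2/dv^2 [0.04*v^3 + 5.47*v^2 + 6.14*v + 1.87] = 0.24*v + 10.94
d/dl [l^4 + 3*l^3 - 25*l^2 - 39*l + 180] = 4*l^3 + 9*l^2 - 50*l - 39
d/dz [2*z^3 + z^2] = 2*z*(3*z + 1)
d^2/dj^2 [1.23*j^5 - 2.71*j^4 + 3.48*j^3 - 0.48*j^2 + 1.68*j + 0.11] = 24.6*j^3 - 32.52*j^2 + 20.88*j - 0.96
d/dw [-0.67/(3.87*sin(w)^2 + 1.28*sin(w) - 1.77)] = (5.1858*sin(w) + 0.8576)*cos(w)/(3.87*sin(w)^2 + 1.28*sin(w) - 1.77)^2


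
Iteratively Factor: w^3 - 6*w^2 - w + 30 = (w + 2)*(w^2 - 8*w + 15) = (w - 5)*(w + 2)*(w - 3)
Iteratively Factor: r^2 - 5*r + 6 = (r - 2)*(r - 3)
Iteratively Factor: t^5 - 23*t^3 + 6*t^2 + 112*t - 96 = (t + 4)*(t^4 - 4*t^3 - 7*t^2 + 34*t - 24) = (t - 2)*(t + 4)*(t^3 - 2*t^2 - 11*t + 12) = (t - 2)*(t - 1)*(t + 4)*(t^2 - t - 12) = (t - 4)*(t - 2)*(t - 1)*(t + 4)*(t + 3)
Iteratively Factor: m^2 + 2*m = (m)*(m + 2)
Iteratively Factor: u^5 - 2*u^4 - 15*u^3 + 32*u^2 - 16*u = (u + 4)*(u^4 - 6*u^3 + 9*u^2 - 4*u) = (u - 1)*(u + 4)*(u^3 - 5*u^2 + 4*u) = (u - 1)^2*(u + 4)*(u^2 - 4*u) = (u - 4)*(u - 1)^2*(u + 4)*(u)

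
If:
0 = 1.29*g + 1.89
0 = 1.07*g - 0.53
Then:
No Solution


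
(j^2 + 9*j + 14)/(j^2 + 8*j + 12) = (j + 7)/(j + 6)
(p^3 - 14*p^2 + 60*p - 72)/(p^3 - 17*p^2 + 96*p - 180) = (p - 2)/(p - 5)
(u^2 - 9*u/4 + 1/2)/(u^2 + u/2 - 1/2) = (4*u^2 - 9*u + 2)/(2*(2*u^2 + u - 1))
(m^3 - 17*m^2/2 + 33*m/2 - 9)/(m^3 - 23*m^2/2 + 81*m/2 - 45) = (2*m^2 - 5*m + 3)/(2*m^2 - 11*m + 15)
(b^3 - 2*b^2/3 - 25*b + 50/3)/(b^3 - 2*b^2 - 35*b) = (3*b^2 - 17*b + 10)/(3*b*(b - 7))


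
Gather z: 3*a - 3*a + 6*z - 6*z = 0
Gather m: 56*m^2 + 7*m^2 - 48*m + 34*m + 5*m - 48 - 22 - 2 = 63*m^2 - 9*m - 72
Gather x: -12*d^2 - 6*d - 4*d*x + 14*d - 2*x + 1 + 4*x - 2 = -12*d^2 + 8*d + x*(2 - 4*d) - 1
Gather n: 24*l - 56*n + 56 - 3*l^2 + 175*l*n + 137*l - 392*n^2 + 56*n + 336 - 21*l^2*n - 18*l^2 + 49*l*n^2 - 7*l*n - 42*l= -21*l^2 + 119*l + n^2*(49*l - 392) + n*(-21*l^2 + 168*l) + 392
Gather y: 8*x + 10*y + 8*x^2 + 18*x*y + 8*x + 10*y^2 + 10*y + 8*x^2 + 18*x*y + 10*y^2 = 16*x^2 + 16*x + 20*y^2 + y*(36*x + 20)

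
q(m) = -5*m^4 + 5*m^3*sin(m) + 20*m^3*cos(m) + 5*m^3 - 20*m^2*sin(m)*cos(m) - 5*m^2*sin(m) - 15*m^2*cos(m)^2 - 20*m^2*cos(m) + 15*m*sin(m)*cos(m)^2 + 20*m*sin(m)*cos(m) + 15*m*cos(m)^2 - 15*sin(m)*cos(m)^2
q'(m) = -20*m^3*sin(m) + 5*m^3*cos(m) - 20*m^3 + 20*m^2*sin(m)^2 + 30*m^2*sin(m)*cos(m) + 35*m^2*sin(m) - 20*m^2*cos(m)^2 + 55*m^2*cos(m) + 15*m^2 - 30*m*sin(m)^2*cos(m) - 20*m*sin(m)^2 - 70*m*sin(m)*cos(m) - 10*m*sin(m) + 15*m*cos(m)^3 - 10*m*cos(m)^2 - 40*m*cos(m) + 30*sin(m)^2*cos(m) + 15*sin(m)*cos(m)^2 + 20*sin(m)*cos(m) - 15*cos(m)^3 + 15*cos(m)^2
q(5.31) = -2273.93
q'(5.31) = 156.53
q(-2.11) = -17.70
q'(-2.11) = -20.26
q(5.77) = -2308.97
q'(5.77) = -425.59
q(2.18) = -86.05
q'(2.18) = -305.72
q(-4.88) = -4683.04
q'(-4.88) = 6749.33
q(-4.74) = -3787.62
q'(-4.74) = 6030.67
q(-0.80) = -3.22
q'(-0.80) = 12.92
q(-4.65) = -3266.86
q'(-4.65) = 5539.19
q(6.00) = -2468.08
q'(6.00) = -990.13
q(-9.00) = -21765.89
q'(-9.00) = 7781.29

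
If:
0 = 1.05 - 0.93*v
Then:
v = 1.13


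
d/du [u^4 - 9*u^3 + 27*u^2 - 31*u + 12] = 4*u^3 - 27*u^2 + 54*u - 31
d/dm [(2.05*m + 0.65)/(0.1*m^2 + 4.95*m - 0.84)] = (0.205*m^2 + 10.1475*m - (0.2*m + 4.95)*(2.05*m + 0.65) - 1.722)/(0.1*m^2 + 4.95*m - 0.84)^2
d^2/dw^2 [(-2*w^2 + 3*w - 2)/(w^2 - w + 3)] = 2*(w^3 + 12*w^2 - 21*w - 5)/(w^6 - 3*w^5 + 12*w^4 - 19*w^3 + 36*w^2 - 27*w + 27)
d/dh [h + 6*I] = 1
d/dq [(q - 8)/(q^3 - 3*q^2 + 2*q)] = (q*(q^2 - 3*q + 2) - (q - 8)*(3*q^2 - 6*q + 2))/(q^2*(q^2 - 3*q + 2)^2)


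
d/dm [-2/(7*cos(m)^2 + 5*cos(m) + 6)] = -2*(14*cos(m) + 5)*sin(m)/(7*cos(m)^2 + 5*cos(m) + 6)^2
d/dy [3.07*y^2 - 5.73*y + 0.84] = 6.14*y - 5.73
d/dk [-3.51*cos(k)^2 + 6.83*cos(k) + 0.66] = (7.02*cos(k) - 6.83)*sin(k)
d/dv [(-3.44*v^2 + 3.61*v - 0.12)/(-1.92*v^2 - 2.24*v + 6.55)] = (14.6368*v^2 - 45.5248*v + 23.3767)/(3.6864*v^4 + 8.6016*v^3 - 20.1344*v^2 - 29.344*v + 42.9025)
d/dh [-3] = 0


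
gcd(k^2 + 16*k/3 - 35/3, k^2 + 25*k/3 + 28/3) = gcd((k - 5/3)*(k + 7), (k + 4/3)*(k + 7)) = k + 7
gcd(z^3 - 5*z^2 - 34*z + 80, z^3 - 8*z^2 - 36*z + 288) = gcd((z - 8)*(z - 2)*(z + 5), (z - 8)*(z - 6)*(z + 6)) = z - 8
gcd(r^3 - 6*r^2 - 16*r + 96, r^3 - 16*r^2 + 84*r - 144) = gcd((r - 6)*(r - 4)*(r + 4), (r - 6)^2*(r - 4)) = r^2 - 10*r + 24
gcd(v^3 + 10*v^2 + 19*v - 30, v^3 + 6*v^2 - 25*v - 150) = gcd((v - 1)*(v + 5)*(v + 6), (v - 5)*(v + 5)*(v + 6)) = v^2 + 11*v + 30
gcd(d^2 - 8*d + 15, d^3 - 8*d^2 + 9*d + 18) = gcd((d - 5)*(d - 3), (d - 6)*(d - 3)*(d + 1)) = d - 3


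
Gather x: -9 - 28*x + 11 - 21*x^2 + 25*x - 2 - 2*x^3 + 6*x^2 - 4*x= -2*x^3 - 15*x^2 - 7*x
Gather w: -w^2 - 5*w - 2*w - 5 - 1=-w^2 - 7*w - 6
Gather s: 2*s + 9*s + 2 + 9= 11*s + 11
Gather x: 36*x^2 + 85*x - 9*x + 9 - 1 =36*x^2 + 76*x + 8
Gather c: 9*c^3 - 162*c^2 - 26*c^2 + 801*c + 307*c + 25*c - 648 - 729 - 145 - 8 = 9*c^3 - 188*c^2 + 1133*c - 1530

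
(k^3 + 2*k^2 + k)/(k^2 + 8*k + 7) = k*(k + 1)/(k + 7)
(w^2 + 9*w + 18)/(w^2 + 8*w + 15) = (w + 6)/(w + 5)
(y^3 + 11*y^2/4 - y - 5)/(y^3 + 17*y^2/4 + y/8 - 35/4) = 2*(y + 2)/(2*y + 7)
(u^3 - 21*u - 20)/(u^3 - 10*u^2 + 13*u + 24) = (u^2 - u - 20)/(u^2 - 11*u + 24)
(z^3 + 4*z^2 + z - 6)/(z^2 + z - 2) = z + 3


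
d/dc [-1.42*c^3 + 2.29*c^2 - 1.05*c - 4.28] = -4.26*c^2 + 4.58*c - 1.05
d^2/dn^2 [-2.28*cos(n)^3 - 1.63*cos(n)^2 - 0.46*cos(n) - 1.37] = 2.17*cos(n) + 3.26*cos(2*n) + 5.13*cos(3*n)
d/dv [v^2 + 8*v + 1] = 2*v + 8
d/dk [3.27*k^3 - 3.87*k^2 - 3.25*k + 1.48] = 9.81*k^2 - 7.74*k - 3.25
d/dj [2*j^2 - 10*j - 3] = 4*j - 10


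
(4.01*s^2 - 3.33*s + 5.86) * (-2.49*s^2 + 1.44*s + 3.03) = -9.9849*s^4 + 14.0661*s^3 - 7.2363*s^2 - 1.6515*s + 17.7558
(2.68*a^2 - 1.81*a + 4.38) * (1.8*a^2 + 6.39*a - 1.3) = 4.824*a^4 + 13.8672*a^3 - 7.1659*a^2 + 30.3412*a - 5.694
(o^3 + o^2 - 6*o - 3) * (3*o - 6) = 3*o^4 - 3*o^3 - 24*o^2 + 27*o + 18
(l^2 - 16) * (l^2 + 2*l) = l^4 + 2*l^3 - 16*l^2 - 32*l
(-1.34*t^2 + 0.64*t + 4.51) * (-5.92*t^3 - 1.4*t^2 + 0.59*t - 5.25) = 7.9328*t^5 - 1.9128*t^4 - 28.3858*t^3 + 1.0986*t^2 - 0.6991*t - 23.6775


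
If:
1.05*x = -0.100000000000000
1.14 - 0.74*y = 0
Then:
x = -0.10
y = 1.54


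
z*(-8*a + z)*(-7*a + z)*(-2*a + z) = -112*a^3*z + 86*a^2*z^2 - 17*a*z^3 + z^4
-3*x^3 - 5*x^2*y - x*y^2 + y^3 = (-3*x + y)*(x + y)^2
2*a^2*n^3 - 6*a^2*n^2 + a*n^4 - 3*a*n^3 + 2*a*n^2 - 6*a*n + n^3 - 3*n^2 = n*(2*a + n)*(n - 3)*(a*n + 1)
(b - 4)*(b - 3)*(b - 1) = b^3 - 8*b^2 + 19*b - 12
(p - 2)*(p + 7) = p^2 + 5*p - 14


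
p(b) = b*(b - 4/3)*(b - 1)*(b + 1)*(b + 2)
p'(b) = b*(b - 4/3)*(b - 1)*(b + 1) + b*(b - 4/3)*(b - 1)*(b + 2) + b*(b - 4/3)*(b + 1)*(b + 2) + b*(b - 1)*(b + 1)*(b + 2) + (b - 4/3)*(b - 1)*(b + 1)*(b + 2)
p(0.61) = 0.72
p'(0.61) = -0.94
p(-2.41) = -17.78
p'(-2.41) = 73.33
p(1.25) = -0.19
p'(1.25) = 1.23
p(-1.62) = 2.95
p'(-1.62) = -0.94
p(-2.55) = -29.97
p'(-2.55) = 101.73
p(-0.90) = -0.42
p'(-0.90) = -3.71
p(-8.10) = -30114.79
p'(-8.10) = 19397.94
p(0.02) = 0.05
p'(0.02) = 2.64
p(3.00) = 200.00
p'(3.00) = 376.67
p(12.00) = 256256.00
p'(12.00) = 106690.67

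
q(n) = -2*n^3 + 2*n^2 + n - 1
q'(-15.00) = -1409.00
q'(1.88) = -12.69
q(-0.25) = -1.09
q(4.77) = -167.79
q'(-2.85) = -59.14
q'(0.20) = 1.56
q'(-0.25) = -0.38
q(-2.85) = 58.69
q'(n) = -6*n^2 + 4*n + 1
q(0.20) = -0.74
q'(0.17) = 1.51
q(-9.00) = 1610.00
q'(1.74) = -10.21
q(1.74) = -3.74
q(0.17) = -0.78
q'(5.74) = -173.73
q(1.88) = -5.34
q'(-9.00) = -521.00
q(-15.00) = 7184.00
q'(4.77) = -116.44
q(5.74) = -307.60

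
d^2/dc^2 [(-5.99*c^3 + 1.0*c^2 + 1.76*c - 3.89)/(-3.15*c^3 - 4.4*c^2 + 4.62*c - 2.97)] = (-185.8878*c^6 + 418.25322*c^5 - 442.97064*c^4 + 932.744912*c^3 - 104.955576*c^2 - 237.791664*c - 1.55073600000003)/(31.255875*c^9 + 130.977*c^8 + 45.42615*c^7 - 210.605725*c^6 + 180.36018*c^5 + 194.90922*c^4 - 377.498583*c^3 + 306.614484*c^2 - 122.257674*c + 26.198073)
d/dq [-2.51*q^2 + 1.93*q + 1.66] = 1.93 - 5.02*q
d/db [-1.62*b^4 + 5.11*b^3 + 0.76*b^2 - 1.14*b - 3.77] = -6.48*b^3 + 15.33*b^2 + 1.52*b - 1.14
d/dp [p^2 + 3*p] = 2*p + 3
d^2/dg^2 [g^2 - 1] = 2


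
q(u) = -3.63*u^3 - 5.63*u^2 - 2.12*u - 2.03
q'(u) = -10.89*u^2 - 11.26*u - 2.12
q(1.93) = -53.19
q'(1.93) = -64.42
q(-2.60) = 29.22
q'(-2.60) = -46.46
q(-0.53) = -1.95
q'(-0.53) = 0.79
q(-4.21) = 177.97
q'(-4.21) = -147.73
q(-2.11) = 11.48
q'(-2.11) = -26.84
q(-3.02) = 53.01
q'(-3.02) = -67.44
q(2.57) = -106.28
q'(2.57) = -102.99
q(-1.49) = 0.64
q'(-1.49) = -9.52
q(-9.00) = 2207.29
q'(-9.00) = -782.87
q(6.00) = -1001.51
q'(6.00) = -461.72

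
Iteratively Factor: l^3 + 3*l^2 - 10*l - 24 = (l + 2)*(l^2 + l - 12) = (l - 3)*(l + 2)*(l + 4)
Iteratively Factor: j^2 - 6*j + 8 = (j - 4)*(j - 2)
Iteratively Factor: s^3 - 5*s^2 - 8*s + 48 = (s - 4)*(s^2 - s - 12) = (s - 4)^2*(s + 3)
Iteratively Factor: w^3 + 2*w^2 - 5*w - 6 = (w + 1)*(w^2 + w - 6) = (w + 1)*(w + 3)*(w - 2)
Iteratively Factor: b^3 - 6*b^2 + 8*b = (b - 2)*(b^2 - 4*b) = (b - 4)*(b - 2)*(b)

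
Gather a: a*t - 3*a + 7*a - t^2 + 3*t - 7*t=a*(t + 4) - t^2 - 4*t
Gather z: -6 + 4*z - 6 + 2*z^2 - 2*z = 2*z^2 + 2*z - 12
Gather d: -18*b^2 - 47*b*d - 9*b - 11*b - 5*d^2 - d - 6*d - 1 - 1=-18*b^2 - 20*b - 5*d^2 + d*(-47*b - 7) - 2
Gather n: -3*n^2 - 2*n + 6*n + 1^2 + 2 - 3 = -3*n^2 + 4*n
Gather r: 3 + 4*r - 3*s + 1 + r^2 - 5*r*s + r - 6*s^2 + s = r^2 + r*(5 - 5*s) - 6*s^2 - 2*s + 4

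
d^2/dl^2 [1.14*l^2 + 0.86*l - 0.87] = 2.28000000000000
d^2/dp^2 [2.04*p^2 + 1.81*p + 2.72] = 4.08000000000000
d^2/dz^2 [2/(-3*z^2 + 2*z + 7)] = 4*(-9*z^2 + 6*z + 4*(3*z - 1)^2 + 21)/(-3*z^2 + 2*z + 7)^3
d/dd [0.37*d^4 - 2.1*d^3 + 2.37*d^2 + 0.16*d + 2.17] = 1.48*d^3 - 6.3*d^2 + 4.74*d + 0.16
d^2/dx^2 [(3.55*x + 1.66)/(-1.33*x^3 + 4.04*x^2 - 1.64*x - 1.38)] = (-37.67757*x^5 + 79.212672*x^4 + 42.3153520000001*x^3 - 106.099848*x^2 - 34.4802*x - 11.370416)/(2.352637*x^9 - 21.439068*x^8 + 73.826172*x^7 - 111.488306*x^6 + 46.54368*x^5 + 53.033808*x^4 - 42.850468*x^3 - 11.946384*x^2 + 9.369648*x + 2.628072)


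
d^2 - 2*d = d*(d - 2)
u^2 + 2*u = u*(u + 2)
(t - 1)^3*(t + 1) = t^4 - 2*t^3 + 2*t - 1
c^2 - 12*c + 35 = (c - 7)*(c - 5)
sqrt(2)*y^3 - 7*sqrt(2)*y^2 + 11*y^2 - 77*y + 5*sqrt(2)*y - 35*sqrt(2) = (y - 7)*(y + 5*sqrt(2))*(sqrt(2)*y + 1)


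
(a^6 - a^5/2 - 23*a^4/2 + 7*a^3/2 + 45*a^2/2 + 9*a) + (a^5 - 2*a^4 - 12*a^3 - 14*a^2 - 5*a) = a^6 + a^5/2 - 27*a^4/2 - 17*a^3/2 + 17*a^2/2 + 4*a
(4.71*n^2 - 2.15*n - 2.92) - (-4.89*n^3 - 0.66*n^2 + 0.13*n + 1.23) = 4.89*n^3 + 5.37*n^2 - 2.28*n - 4.15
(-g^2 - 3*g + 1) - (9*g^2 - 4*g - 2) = -10*g^2 + g + 3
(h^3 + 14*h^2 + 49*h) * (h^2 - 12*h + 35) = h^5 + 2*h^4 - 84*h^3 - 98*h^2 + 1715*h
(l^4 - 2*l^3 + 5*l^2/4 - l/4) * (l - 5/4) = l^5 - 13*l^4/4 + 15*l^3/4 - 29*l^2/16 + 5*l/16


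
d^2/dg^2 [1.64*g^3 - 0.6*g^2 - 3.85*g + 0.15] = 9.84*g - 1.2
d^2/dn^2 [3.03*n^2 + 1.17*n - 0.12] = 6.06000000000000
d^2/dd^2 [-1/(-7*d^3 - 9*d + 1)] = 6*(-7*d*(7*d^3 + 9*d - 1) + 3*(7*d^2 + 3)^2)/(7*d^3 + 9*d - 1)^3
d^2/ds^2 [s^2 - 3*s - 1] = 2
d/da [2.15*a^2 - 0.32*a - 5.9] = 4.3*a - 0.32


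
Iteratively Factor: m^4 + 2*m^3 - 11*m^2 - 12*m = (m)*(m^3 + 2*m^2 - 11*m - 12) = m*(m + 1)*(m^2 + m - 12) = m*(m + 1)*(m + 4)*(m - 3)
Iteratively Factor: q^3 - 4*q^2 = (q)*(q^2 - 4*q) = q^2*(q - 4)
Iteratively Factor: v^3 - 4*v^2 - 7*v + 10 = (v + 2)*(v^2 - 6*v + 5) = (v - 5)*(v + 2)*(v - 1)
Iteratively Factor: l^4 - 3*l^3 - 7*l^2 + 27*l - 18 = (l + 3)*(l^3 - 6*l^2 + 11*l - 6) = (l - 1)*(l + 3)*(l^2 - 5*l + 6) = (l - 3)*(l - 1)*(l + 3)*(l - 2)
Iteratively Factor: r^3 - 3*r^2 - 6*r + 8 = (r + 2)*(r^2 - 5*r + 4) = (r - 4)*(r + 2)*(r - 1)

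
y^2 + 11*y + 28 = (y + 4)*(y + 7)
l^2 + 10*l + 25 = (l + 5)^2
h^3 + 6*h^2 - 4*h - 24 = (h - 2)*(h + 2)*(h + 6)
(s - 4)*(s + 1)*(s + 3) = s^3 - 13*s - 12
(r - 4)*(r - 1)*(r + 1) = r^3 - 4*r^2 - r + 4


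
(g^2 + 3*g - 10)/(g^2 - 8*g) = (g^2 + 3*g - 10)/(g*(g - 8))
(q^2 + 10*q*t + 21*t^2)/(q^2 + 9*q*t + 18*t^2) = (q + 7*t)/(q + 6*t)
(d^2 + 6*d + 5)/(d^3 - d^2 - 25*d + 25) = (d + 1)/(d^2 - 6*d + 5)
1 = 1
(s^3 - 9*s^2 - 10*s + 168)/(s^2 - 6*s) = s - 3 - 28/s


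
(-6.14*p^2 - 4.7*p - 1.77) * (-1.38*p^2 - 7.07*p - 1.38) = 8.4732*p^4 + 49.8958*p^3 + 44.1448*p^2 + 18.9999*p + 2.4426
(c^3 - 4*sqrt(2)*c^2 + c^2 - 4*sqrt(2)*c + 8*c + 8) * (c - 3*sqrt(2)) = c^4 - 7*sqrt(2)*c^3 + c^3 - 7*sqrt(2)*c^2 + 32*c^2 - 24*sqrt(2)*c + 32*c - 24*sqrt(2)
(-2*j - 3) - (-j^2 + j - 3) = j^2 - 3*j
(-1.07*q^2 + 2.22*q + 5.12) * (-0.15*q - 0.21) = 0.1605*q^3 - 0.1083*q^2 - 1.2342*q - 1.0752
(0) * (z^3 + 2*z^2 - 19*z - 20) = 0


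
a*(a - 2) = a^2 - 2*a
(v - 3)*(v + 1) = v^2 - 2*v - 3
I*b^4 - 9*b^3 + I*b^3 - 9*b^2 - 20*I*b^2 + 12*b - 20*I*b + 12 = (b + I)*(b + 2*I)*(b + 6*I)*(I*b + I)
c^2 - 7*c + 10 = (c - 5)*(c - 2)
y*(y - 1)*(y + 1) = y^3 - y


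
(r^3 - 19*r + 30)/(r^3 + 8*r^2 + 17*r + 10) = (r^2 - 5*r + 6)/(r^2 + 3*r + 2)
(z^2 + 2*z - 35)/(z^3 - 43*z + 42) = (z - 5)/(z^2 - 7*z + 6)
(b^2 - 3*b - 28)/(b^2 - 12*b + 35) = (b + 4)/(b - 5)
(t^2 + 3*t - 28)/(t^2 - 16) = (t + 7)/(t + 4)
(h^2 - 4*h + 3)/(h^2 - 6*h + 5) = (h - 3)/(h - 5)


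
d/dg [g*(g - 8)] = 2*g - 8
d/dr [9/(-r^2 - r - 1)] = 9*(2*r + 1)/(r^2 + r + 1)^2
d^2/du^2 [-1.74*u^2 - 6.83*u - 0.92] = -3.48000000000000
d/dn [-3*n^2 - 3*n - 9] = -6*n - 3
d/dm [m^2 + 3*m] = 2*m + 3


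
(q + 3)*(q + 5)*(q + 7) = q^3 + 15*q^2 + 71*q + 105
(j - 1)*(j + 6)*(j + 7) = j^3 + 12*j^2 + 29*j - 42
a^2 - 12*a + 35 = (a - 7)*(a - 5)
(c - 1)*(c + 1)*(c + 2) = c^3 + 2*c^2 - c - 2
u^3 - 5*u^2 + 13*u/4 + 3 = (u - 4)*(u - 3/2)*(u + 1/2)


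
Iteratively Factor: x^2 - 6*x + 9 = (x - 3)*(x - 3)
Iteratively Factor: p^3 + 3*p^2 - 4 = (p + 2)*(p^2 + p - 2) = (p - 1)*(p + 2)*(p + 2)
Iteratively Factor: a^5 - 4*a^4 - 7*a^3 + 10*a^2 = (a - 5)*(a^4 + a^3 - 2*a^2) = a*(a - 5)*(a^3 + a^2 - 2*a) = a*(a - 5)*(a - 1)*(a^2 + 2*a) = a*(a - 5)*(a - 1)*(a + 2)*(a)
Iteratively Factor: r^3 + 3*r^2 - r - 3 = (r + 3)*(r^2 - 1) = (r + 1)*(r + 3)*(r - 1)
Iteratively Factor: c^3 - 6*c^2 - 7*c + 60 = (c - 4)*(c^2 - 2*c - 15) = (c - 4)*(c + 3)*(c - 5)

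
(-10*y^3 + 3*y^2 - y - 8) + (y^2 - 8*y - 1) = -10*y^3 + 4*y^2 - 9*y - 9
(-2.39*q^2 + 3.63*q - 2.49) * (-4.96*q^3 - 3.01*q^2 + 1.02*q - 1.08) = 11.8544*q^5 - 10.8109*q^4 - 1.0137*q^3 + 13.7787*q^2 - 6.4602*q + 2.6892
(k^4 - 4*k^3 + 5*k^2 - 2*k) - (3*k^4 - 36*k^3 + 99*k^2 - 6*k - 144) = -2*k^4 + 32*k^3 - 94*k^2 + 4*k + 144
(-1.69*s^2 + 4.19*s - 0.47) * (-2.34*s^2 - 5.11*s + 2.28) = 3.9546*s^4 - 1.1687*s^3 - 24.1643*s^2 + 11.9549*s - 1.0716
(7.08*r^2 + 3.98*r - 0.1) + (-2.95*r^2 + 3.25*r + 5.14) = 4.13*r^2 + 7.23*r + 5.04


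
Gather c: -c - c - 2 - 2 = -2*c - 4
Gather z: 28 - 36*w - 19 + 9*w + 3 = 12 - 27*w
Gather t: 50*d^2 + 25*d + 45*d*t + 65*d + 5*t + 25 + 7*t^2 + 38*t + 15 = 50*d^2 + 90*d + 7*t^2 + t*(45*d + 43) + 40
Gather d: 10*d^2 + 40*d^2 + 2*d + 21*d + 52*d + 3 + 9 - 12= 50*d^2 + 75*d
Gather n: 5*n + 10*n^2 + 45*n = 10*n^2 + 50*n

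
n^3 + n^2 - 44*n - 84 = (n - 7)*(n + 2)*(n + 6)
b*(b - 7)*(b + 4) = b^3 - 3*b^2 - 28*b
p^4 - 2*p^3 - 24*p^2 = p^2*(p - 6)*(p + 4)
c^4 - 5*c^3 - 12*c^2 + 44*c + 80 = (c - 5)*(c - 4)*(c + 2)^2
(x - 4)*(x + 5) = x^2 + x - 20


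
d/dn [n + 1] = 1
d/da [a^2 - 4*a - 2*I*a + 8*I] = 2*a - 4 - 2*I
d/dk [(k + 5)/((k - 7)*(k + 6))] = (-k^2 - 10*k - 37)/(k^4 - 2*k^3 - 83*k^2 + 84*k + 1764)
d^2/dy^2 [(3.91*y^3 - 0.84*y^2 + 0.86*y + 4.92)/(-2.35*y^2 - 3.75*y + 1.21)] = (-156.50862*y^3 - 42.24321*y^2 - 309.165246*y - 171.699852)/(12.977875*y^6 + 62.128125*y^5 + 79.09395*y^4 - 11.244375*y^3 - 40.72497*y^2 + 16.471125*y - 1.771561)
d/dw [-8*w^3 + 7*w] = 7 - 24*w^2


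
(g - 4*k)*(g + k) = g^2 - 3*g*k - 4*k^2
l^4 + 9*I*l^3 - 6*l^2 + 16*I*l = l*(l - I)*(l + 2*I)*(l + 8*I)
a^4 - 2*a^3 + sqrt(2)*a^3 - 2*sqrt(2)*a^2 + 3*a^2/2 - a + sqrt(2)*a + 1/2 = (a - 1)^2*(a + sqrt(2)/2)^2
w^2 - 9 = (w - 3)*(w + 3)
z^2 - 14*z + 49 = (z - 7)^2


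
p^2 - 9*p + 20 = (p - 5)*(p - 4)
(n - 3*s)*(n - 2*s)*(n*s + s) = n^3*s - 5*n^2*s^2 + n^2*s + 6*n*s^3 - 5*n*s^2 + 6*s^3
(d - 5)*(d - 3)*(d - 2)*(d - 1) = d^4 - 11*d^3 + 41*d^2 - 61*d + 30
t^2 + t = t*(t + 1)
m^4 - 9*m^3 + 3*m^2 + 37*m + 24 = (m - 8)*(m - 3)*(m + 1)^2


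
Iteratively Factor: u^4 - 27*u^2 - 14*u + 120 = (u + 3)*(u^3 - 3*u^2 - 18*u + 40) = (u - 2)*(u + 3)*(u^2 - u - 20) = (u - 5)*(u - 2)*(u + 3)*(u + 4)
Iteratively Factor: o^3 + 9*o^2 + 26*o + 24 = (o + 3)*(o^2 + 6*o + 8) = (o + 3)*(o + 4)*(o + 2)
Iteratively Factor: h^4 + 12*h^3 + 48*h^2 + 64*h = (h + 4)*(h^3 + 8*h^2 + 16*h) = h*(h + 4)*(h^2 + 8*h + 16) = h*(h + 4)^2*(h + 4)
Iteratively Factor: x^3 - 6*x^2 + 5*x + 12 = (x - 4)*(x^2 - 2*x - 3) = (x - 4)*(x + 1)*(x - 3)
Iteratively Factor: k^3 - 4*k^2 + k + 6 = (k + 1)*(k^2 - 5*k + 6) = (k - 2)*(k + 1)*(k - 3)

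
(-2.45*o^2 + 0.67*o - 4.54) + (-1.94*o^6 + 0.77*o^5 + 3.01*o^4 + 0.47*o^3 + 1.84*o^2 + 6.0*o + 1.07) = -1.94*o^6 + 0.77*o^5 + 3.01*o^4 + 0.47*o^3 - 0.61*o^2 + 6.67*o - 3.47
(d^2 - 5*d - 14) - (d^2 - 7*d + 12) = 2*d - 26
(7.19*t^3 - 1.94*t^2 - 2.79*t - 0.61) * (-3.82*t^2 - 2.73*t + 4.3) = -27.4658*t^5 - 12.2179*t^4 + 46.871*t^3 + 1.6049*t^2 - 10.3317*t - 2.623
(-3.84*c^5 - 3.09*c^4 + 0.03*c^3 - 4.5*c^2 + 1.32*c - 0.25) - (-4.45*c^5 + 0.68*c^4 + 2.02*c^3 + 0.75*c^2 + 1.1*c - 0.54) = 0.61*c^5 - 3.77*c^4 - 1.99*c^3 - 5.25*c^2 + 0.22*c + 0.29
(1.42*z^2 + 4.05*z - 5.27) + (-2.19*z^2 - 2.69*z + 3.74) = -0.77*z^2 + 1.36*z - 1.53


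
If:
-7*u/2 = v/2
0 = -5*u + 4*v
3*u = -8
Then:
No Solution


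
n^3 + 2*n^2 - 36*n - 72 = (n - 6)*(n + 2)*(n + 6)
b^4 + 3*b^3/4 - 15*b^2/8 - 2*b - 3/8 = (b - 3/2)*(b + 1/4)*(b + 1)^2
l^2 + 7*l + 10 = (l + 2)*(l + 5)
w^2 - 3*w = w*(w - 3)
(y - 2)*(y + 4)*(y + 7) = y^3 + 9*y^2 + 6*y - 56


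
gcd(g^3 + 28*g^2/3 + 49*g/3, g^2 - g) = g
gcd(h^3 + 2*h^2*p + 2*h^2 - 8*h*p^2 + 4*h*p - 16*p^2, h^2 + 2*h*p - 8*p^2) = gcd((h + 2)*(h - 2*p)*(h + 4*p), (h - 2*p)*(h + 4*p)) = -h^2 - 2*h*p + 8*p^2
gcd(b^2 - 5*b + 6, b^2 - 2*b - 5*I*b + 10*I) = b - 2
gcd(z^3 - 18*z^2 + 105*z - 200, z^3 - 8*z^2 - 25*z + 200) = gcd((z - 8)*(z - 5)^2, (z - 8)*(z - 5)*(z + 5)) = z^2 - 13*z + 40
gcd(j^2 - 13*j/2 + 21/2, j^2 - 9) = j - 3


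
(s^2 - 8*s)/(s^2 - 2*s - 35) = s*(8 - s)/(-s^2 + 2*s + 35)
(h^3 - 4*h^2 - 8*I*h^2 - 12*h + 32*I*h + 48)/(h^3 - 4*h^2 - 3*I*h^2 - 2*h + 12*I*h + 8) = (h - 6*I)/(h - I)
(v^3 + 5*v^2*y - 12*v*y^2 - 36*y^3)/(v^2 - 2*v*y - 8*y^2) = (-v^2 - 3*v*y + 18*y^2)/(-v + 4*y)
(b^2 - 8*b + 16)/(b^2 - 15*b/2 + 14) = 2*(b - 4)/(2*b - 7)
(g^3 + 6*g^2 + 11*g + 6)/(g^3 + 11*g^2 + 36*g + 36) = (g + 1)/(g + 6)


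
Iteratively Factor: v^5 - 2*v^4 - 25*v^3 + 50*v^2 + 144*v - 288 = (v - 2)*(v^4 - 25*v^2 + 144) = (v - 4)*(v - 2)*(v^3 + 4*v^2 - 9*v - 36) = (v - 4)*(v - 2)*(v + 4)*(v^2 - 9) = (v - 4)*(v - 3)*(v - 2)*(v + 4)*(v + 3)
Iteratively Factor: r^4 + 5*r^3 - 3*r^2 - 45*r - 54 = (r + 2)*(r^3 + 3*r^2 - 9*r - 27) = (r + 2)*(r + 3)*(r^2 - 9) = (r + 2)*(r + 3)^2*(r - 3)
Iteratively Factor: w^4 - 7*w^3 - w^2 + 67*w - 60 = (w + 3)*(w^3 - 10*w^2 + 29*w - 20) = (w - 1)*(w + 3)*(w^2 - 9*w + 20) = (w - 4)*(w - 1)*(w + 3)*(w - 5)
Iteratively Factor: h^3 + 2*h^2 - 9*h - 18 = (h + 3)*(h^2 - h - 6) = (h - 3)*(h + 3)*(h + 2)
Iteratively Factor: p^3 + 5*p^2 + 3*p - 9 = (p + 3)*(p^2 + 2*p - 3) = (p - 1)*(p + 3)*(p + 3)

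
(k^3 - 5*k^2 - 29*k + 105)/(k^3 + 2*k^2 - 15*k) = (k - 7)/k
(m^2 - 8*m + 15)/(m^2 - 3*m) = (m - 5)/m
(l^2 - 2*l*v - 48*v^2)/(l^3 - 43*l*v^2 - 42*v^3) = (-l + 8*v)/(-l^2 + 6*l*v + 7*v^2)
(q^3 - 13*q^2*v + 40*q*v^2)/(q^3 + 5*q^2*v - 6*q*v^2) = (q^2 - 13*q*v + 40*v^2)/(q^2 + 5*q*v - 6*v^2)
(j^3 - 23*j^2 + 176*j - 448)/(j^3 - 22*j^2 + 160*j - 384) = (j - 7)/(j - 6)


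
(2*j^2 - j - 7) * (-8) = -16*j^2 + 8*j + 56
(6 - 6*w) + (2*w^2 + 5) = 2*w^2 - 6*w + 11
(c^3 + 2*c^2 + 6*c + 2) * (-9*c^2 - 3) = -9*c^5 - 18*c^4 - 57*c^3 - 24*c^2 - 18*c - 6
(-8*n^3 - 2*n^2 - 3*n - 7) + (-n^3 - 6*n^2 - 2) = -9*n^3 - 8*n^2 - 3*n - 9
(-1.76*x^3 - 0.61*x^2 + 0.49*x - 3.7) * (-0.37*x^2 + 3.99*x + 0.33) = 0.6512*x^5 - 6.7967*x^4 - 3.196*x^3 + 3.1228*x^2 - 14.6013*x - 1.221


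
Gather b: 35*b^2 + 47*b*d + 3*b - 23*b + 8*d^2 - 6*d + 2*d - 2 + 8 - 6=35*b^2 + b*(47*d - 20) + 8*d^2 - 4*d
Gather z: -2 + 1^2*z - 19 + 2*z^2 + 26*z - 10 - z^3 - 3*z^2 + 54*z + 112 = -z^3 - z^2 + 81*z + 81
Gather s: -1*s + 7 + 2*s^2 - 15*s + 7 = 2*s^2 - 16*s + 14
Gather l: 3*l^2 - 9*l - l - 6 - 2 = 3*l^2 - 10*l - 8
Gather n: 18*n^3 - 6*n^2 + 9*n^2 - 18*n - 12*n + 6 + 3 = 18*n^3 + 3*n^2 - 30*n + 9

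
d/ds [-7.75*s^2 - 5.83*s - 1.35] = -15.5*s - 5.83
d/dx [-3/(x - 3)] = 3/(x - 3)^2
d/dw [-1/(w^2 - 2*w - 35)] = 2*(w - 1)/(-w^2 + 2*w + 35)^2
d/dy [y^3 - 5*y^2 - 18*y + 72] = 3*y^2 - 10*y - 18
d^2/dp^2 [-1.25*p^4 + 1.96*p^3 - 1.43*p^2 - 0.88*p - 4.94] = -15.0*p^2 + 11.76*p - 2.86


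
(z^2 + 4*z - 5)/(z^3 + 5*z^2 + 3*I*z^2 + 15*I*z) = (z - 1)/(z*(z + 3*I))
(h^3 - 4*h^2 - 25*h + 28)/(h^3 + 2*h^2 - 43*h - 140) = (h - 1)/(h + 5)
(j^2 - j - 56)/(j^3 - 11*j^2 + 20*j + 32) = (j + 7)/(j^2 - 3*j - 4)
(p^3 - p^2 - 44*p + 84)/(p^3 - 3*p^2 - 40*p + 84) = (p^2 + p - 42)/(p^2 - p - 42)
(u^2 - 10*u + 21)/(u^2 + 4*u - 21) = (u - 7)/(u + 7)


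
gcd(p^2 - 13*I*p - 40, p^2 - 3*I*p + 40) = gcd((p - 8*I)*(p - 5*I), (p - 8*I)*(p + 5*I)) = p - 8*I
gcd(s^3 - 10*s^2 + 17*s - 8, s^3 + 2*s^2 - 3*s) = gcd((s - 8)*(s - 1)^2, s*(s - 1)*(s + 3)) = s - 1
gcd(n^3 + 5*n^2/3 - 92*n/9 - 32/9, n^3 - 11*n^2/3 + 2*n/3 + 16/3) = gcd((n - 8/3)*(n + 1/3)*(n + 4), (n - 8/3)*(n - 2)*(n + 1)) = n - 8/3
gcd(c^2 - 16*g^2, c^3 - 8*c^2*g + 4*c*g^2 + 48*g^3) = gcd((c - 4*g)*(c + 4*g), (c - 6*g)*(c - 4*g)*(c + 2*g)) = c - 4*g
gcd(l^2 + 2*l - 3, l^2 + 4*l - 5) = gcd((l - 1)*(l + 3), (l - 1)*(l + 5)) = l - 1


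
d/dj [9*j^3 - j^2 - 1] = j*(27*j - 2)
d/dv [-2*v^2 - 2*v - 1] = -4*v - 2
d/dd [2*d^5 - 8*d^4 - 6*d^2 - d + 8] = 10*d^4 - 32*d^3 - 12*d - 1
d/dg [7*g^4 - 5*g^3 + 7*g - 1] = 28*g^3 - 15*g^2 + 7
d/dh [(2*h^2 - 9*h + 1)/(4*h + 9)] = (8*h^2 + 36*h - 85)/(16*h^2 + 72*h + 81)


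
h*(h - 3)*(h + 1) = h^3 - 2*h^2 - 3*h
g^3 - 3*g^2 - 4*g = g*(g - 4)*(g + 1)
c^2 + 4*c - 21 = (c - 3)*(c + 7)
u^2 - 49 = (u - 7)*(u + 7)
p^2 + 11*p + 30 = (p + 5)*(p + 6)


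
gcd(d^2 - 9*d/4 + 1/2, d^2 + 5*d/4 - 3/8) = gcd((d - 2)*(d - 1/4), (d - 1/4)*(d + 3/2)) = d - 1/4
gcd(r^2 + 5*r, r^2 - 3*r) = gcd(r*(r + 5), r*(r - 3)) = r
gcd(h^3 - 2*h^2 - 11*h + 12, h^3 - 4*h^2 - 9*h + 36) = h^2 - h - 12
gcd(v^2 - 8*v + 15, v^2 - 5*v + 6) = v - 3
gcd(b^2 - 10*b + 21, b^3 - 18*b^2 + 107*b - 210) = b - 7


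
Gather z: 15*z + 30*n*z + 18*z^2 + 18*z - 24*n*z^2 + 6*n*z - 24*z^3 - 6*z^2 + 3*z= -24*z^3 + z^2*(12 - 24*n) + z*(36*n + 36)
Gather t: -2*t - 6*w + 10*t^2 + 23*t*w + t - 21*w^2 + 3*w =10*t^2 + t*(23*w - 1) - 21*w^2 - 3*w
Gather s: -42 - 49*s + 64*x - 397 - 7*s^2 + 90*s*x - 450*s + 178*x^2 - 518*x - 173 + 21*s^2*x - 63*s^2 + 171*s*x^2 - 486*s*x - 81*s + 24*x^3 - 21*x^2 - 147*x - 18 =s^2*(21*x - 70) + s*(171*x^2 - 396*x - 580) + 24*x^3 + 157*x^2 - 601*x - 630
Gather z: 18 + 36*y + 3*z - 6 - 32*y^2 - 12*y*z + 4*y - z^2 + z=-32*y^2 + 40*y - z^2 + z*(4 - 12*y) + 12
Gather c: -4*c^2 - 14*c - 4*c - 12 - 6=-4*c^2 - 18*c - 18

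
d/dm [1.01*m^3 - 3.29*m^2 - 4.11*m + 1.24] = 3.03*m^2 - 6.58*m - 4.11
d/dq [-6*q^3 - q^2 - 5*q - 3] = -18*q^2 - 2*q - 5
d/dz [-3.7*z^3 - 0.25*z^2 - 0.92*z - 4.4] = -11.1*z^2 - 0.5*z - 0.92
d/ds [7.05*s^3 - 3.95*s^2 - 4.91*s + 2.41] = 21.15*s^2 - 7.9*s - 4.91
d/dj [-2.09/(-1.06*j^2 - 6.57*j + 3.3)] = (-4.4308*j - 13.7313)/(1.06*j^2 + 6.57*j - 3.3)^2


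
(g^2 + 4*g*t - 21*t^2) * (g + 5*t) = g^3 + 9*g^2*t - g*t^2 - 105*t^3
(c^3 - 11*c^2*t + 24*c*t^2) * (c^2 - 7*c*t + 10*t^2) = c^5 - 18*c^4*t + 111*c^3*t^2 - 278*c^2*t^3 + 240*c*t^4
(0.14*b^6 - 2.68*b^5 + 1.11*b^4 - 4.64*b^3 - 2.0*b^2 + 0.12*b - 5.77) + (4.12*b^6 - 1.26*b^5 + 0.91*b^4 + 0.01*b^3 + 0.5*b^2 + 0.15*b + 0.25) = 4.26*b^6 - 3.94*b^5 + 2.02*b^4 - 4.63*b^3 - 1.5*b^2 + 0.27*b - 5.52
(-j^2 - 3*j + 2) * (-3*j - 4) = 3*j^3 + 13*j^2 + 6*j - 8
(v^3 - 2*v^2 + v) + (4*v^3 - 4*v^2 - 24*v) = 5*v^3 - 6*v^2 - 23*v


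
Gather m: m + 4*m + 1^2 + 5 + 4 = 5*m + 10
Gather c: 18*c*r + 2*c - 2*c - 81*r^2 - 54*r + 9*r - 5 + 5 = 18*c*r - 81*r^2 - 45*r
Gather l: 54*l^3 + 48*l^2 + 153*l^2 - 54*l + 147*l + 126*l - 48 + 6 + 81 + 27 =54*l^3 + 201*l^2 + 219*l + 66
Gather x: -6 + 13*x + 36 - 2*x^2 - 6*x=-2*x^2 + 7*x + 30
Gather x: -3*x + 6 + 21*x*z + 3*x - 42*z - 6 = 21*x*z - 42*z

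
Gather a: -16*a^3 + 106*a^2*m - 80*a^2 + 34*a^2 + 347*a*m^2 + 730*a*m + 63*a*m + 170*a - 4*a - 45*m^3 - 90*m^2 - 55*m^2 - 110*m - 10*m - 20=-16*a^3 + a^2*(106*m - 46) + a*(347*m^2 + 793*m + 166) - 45*m^3 - 145*m^2 - 120*m - 20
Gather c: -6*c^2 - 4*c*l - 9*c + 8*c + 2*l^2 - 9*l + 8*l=-6*c^2 + c*(-4*l - 1) + 2*l^2 - l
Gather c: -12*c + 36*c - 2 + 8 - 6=24*c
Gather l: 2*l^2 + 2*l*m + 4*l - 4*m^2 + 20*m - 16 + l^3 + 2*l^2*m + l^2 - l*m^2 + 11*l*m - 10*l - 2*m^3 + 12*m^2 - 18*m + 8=l^3 + l^2*(2*m + 3) + l*(-m^2 + 13*m - 6) - 2*m^3 + 8*m^2 + 2*m - 8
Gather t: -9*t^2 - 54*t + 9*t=-9*t^2 - 45*t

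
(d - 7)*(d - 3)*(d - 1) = d^3 - 11*d^2 + 31*d - 21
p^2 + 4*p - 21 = (p - 3)*(p + 7)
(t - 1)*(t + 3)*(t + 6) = t^3 + 8*t^2 + 9*t - 18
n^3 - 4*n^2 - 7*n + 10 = (n - 5)*(n - 1)*(n + 2)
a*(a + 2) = a^2 + 2*a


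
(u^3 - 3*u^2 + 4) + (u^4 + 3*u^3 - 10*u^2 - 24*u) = u^4 + 4*u^3 - 13*u^2 - 24*u + 4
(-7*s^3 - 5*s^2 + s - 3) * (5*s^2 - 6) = -35*s^5 - 25*s^4 + 47*s^3 + 15*s^2 - 6*s + 18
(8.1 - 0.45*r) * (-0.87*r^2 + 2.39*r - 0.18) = 0.3915*r^3 - 8.1225*r^2 + 19.44*r - 1.458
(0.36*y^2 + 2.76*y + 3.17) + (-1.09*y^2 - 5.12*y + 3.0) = -0.73*y^2 - 2.36*y + 6.17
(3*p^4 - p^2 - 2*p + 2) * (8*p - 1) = 24*p^5 - 3*p^4 - 8*p^3 - 15*p^2 + 18*p - 2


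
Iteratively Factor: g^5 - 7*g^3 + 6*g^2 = (g - 1)*(g^4 + g^3 - 6*g^2) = g*(g - 1)*(g^3 + g^2 - 6*g) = g*(g - 1)*(g + 3)*(g^2 - 2*g) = g*(g - 2)*(g - 1)*(g + 3)*(g)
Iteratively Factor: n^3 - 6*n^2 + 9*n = (n - 3)*(n^2 - 3*n) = (n - 3)^2*(n)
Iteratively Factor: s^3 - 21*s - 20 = (s - 5)*(s^2 + 5*s + 4) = (s - 5)*(s + 4)*(s + 1)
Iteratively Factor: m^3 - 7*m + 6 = (m + 3)*(m^2 - 3*m + 2) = (m - 1)*(m + 3)*(m - 2)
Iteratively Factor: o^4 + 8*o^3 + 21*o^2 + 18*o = (o + 3)*(o^3 + 5*o^2 + 6*o) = (o + 3)^2*(o^2 + 2*o) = (o + 2)*(o + 3)^2*(o)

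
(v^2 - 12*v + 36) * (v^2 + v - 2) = v^4 - 11*v^3 + 22*v^2 + 60*v - 72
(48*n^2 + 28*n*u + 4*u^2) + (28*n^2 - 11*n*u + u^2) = 76*n^2 + 17*n*u + 5*u^2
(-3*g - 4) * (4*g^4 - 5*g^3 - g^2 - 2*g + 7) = -12*g^5 - g^4 + 23*g^3 + 10*g^2 - 13*g - 28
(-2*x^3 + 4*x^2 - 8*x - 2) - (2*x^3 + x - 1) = -4*x^3 + 4*x^2 - 9*x - 1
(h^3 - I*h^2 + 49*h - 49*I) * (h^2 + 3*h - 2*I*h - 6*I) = h^5 + 3*h^4 - 3*I*h^4 + 47*h^3 - 9*I*h^3 + 141*h^2 - 147*I*h^2 - 98*h - 441*I*h - 294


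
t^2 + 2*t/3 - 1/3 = (t - 1/3)*(t + 1)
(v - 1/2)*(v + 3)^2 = v^3 + 11*v^2/2 + 6*v - 9/2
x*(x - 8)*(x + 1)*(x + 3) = x^4 - 4*x^3 - 29*x^2 - 24*x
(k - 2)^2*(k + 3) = k^3 - k^2 - 8*k + 12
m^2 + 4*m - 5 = (m - 1)*(m + 5)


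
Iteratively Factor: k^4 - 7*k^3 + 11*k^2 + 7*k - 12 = (k + 1)*(k^3 - 8*k^2 + 19*k - 12) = (k - 3)*(k + 1)*(k^2 - 5*k + 4) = (k - 4)*(k - 3)*(k + 1)*(k - 1)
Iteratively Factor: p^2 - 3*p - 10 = (p + 2)*(p - 5)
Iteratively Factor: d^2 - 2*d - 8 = (d - 4)*(d + 2)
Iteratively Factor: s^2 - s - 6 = (s + 2)*(s - 3)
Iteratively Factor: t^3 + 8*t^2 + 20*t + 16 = (t + 2)*(t^2 + 6*t + 8) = (t + 2)^2*(t + 4)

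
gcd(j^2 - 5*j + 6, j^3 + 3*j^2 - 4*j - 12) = j - 2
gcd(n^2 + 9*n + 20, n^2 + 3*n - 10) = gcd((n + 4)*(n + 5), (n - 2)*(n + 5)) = n + 5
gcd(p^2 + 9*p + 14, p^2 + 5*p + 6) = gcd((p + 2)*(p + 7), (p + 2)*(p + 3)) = p + 2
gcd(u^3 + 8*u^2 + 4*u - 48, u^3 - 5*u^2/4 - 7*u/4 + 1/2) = u - 2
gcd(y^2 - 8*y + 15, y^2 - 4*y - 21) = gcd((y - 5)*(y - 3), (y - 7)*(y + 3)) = 1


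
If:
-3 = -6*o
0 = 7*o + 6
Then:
No Solution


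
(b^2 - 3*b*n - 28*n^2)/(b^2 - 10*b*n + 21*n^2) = (b + 4*n)/(b - 3*n)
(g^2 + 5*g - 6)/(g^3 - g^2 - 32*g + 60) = (g - 1)/(g^2 - 7*g + 10)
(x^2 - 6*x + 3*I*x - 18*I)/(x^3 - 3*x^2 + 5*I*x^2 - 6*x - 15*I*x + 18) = (x - 6)/(x^2 + x*(-3 + 2*I) - 6*I)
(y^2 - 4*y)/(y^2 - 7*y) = (y - 4)/(y - 7)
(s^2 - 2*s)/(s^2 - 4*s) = (s - 2)/(s - 4)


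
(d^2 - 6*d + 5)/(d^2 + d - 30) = (d - 1)/(d + 6)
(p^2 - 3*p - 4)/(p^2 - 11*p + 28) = (p + 1)/(p - 7)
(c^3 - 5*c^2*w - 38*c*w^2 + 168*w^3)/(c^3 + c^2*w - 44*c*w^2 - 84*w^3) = (c - 4*w)/(c + 2*w)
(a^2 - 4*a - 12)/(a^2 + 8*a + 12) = (a - 6)/(a + 6)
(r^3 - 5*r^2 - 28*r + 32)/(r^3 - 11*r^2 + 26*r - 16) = (r + 4)/(r - 2)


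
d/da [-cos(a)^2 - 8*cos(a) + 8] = 2*(cos(a) + 4)*sin(a)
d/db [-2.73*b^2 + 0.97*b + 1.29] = 0.97 - 5.46*b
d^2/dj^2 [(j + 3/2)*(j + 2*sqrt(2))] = 2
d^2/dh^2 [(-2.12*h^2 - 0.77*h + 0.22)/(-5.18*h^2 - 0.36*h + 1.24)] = (33.415144*h^3 + 46.284336*h^2 + 27.213648*h + 4.323648)/(138.991832*h^6 + 28.978992*h^5 - 97.802544*h^4 - 13.827456*h^3 + 23.412192*h^2 + 1.660608*h - 1.906624)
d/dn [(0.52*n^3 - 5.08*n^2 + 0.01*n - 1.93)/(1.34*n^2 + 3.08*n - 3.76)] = (0.6968*n^4 + 3.2032*n^3 - 21.5254*n^2 + 43.374*n + 5.9068)/(1.7956*n^4 + 8.2544*n^3 - 0.590400000000001*n^2 - 23.1616*n + 14.1376)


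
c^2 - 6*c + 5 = (c - 5)*(c - 1)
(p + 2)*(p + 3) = p^2 + 5*p + 6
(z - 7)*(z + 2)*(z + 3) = z^3 - 2*z^2 - 29*z - 42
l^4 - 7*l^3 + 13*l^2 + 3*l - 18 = (l - 3)^2*(l - 2)*(l + 1)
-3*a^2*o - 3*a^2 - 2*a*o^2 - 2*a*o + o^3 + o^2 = (-3*a + o)*(a + o)*(o + 1)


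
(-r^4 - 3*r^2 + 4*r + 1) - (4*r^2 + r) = -r^4 - 7*r^2 + 3*r + 1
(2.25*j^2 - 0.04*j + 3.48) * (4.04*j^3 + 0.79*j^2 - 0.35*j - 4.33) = 9.09*j^5 + 1.6159*j^4 + 13.2401*j^3 - 6.9793*j^2 - 1.0448*j - 15.0684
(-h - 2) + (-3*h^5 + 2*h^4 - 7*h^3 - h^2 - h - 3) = -3*h^5 + 2*h^4 - 7*h^3 - h^2 - 2*h - 5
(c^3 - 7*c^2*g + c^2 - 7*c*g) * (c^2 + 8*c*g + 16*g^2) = c^5 + c^4*g + c^4 - 40*c^3*g^2 + c^3*g - 112*c^2*g^3 - 40*c^2*g^2 - 112*c*g^3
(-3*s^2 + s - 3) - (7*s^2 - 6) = -10*s^2 + s + 3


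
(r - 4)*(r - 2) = r^2 - 6*r + 8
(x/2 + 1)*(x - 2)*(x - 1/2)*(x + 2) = x^4/2 + 3*x^3/4 - 5*x^2/2 - 3*x + 2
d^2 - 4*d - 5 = (d - 5)*(d + 1)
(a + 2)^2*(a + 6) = a^3 + 10*a^2 + 28*a + 24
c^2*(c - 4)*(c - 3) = c^4 - 7*c^3 + 12*c^2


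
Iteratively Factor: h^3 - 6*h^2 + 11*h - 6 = (h - 1)*(h^2 - 5*h + 6) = (h - 3)*(h - 1)*(h - 2)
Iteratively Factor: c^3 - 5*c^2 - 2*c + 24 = (c + 2)*(c^2 - 7*c + 12) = (c - 3)*(c + 2)*(c - 4)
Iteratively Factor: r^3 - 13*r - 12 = (r - 4)*(r^2 + 4*r + 3) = (r - 4)*(r + 1)*(r + 3)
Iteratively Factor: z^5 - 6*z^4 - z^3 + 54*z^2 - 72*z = (z)*(z^4 - 6*z^3 - z^2 + 54*z - 72) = z*(z - 3)*(z^3 - 3*z^2 - 10*z + 24) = z*(z - 3)*(z + 3)*(z^2 - 6*z + 8) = z*(z - 4)*(z - 3)*(z + 3)*(z - 2)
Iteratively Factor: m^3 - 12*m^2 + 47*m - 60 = (m - 5)*(m^2 - 7*m + 12) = (m - 5)*(m - 3)*(m - 4)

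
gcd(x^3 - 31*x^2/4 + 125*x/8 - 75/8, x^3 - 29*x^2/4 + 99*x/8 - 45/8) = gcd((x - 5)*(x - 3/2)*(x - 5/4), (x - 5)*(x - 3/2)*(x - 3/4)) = x^2 - 13*x/2 + 15/2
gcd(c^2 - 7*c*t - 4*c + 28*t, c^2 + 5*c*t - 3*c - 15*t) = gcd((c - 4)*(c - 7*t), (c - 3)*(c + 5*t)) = 1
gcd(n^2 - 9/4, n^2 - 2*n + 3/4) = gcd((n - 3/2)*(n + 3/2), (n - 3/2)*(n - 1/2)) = n - 3/2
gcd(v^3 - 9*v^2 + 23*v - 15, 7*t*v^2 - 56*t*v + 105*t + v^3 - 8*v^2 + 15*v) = v^2 - 8*v + 15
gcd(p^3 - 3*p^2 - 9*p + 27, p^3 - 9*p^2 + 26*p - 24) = p - 3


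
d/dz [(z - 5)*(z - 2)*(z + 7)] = 3*z^2 - 39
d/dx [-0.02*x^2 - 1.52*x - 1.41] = -0.04*x - 1.52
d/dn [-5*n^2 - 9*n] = -10*n - 9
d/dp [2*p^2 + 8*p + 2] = 4*p + 8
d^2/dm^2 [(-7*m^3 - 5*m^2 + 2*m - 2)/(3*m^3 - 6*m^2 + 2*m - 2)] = 2*(-171*m^6 + 180*m^5 - 378*m^4 + 134*m^3 + 84*m^2 - 120*m + 4)/(27*m^9 - 162*m^8 + 378*m^7 - 486*m^6 + 468*m^5 - 360*m^4 + 188*m^3 - 96*m^2 + 24*m - 8)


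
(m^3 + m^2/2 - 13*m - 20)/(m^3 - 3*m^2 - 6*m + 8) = (m + 5/2)/(m - 1)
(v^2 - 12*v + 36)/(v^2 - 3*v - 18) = (v - 6)/(v + 3)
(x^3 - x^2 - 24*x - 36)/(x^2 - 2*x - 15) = (x^2 - 4*x - 12)/(x - 5)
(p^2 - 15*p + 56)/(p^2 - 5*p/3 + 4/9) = 9*(p^2 - 15*p + 56)/(9*p^2 - 15*p + 4)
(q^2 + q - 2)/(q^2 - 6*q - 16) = (q - 1)/(q - 8)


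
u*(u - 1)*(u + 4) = u^3 + 3*u^2 - 4*u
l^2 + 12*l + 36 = (l + 6)^2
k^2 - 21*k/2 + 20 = (k - 8)*(k - 5/2)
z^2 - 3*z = z*(z - 3)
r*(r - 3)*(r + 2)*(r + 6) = r^4 + 5*r^3 - 12*r^2 - 36*r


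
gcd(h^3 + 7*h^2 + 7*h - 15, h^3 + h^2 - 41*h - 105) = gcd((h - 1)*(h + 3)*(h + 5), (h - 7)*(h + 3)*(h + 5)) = h^2 + 8*h + 15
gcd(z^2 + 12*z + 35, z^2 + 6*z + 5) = z + 5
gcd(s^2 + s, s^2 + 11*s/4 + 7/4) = s + 1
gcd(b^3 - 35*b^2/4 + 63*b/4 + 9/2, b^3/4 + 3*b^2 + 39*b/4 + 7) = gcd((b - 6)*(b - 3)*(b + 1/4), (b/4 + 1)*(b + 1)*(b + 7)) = 1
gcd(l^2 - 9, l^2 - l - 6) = l - 3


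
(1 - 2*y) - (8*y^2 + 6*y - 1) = -8*y^2 - 8*y + 2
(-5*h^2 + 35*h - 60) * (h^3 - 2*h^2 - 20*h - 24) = -5*h^5 + 45*h^4 - 30*h^3 - 460*h^2 + 360*h + 1440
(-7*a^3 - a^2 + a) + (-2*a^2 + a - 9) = -7*a^3 - 3*a^2 + 2*a - 9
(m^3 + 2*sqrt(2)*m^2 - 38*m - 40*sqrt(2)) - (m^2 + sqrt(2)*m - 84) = m^3 - m^2 + 2*sqrt(2)*m^2 - 38*m - sqrt(2)*m - 40*sqrt(2) + 84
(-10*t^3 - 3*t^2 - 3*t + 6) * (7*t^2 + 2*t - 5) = -70*t^5 - 41*t^4 + 23*t^3 + 51*t^2 + 27*t - 30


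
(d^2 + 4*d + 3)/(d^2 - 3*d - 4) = (d + 3)/(d - 4)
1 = 1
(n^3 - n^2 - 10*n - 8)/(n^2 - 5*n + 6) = (n^3 - n^2 - 10*n - 8)/(n^2 - 5*n + 6)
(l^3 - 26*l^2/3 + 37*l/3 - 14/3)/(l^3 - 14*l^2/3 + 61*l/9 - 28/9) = 3*(3*l^2 - 23*l + 14)/(9*l^2 - 33*l + 28)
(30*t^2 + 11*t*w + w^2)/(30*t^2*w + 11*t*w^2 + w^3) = 1/w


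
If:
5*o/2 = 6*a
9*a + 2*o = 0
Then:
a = 0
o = 0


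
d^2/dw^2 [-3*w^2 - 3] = -6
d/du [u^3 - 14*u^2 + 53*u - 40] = 3*u^2 - 28*u + 53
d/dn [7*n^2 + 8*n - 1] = 14*n + 8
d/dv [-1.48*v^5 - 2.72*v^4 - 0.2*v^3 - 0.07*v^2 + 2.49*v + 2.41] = -7.4*v^4 - 10.88*v^3 - 0.6*v^2 - 0.14*v + 2.49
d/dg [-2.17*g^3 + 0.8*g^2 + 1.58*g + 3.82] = -6.51*g^2 + 1.6*g + 1.58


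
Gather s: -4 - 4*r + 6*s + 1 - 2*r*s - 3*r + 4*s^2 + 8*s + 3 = -7*r + 4*s^2 + s*(14 - 2*r)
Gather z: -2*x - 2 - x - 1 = -3*x - 3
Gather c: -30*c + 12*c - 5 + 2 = -18*c - 3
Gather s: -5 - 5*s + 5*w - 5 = -5*s + 5*w - 10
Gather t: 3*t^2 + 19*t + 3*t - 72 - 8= 3*t^2 + 22*t - 80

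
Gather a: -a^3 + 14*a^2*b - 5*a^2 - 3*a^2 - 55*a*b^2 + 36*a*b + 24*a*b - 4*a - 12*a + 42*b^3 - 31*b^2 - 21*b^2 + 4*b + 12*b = -a^3 + a^2*(14*b - 8) + a*(-55*b^2 + 60*b - 16) + 42*b^3 - 52*b^2 + 16*b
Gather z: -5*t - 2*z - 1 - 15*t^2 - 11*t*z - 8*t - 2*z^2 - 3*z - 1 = -15*t^2 - 13*t - 2*z^2 + z*(-11*t - 5) - 2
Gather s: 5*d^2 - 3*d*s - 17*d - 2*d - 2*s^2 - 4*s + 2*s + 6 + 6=5*d^2 - 19*d - 2*s^2 + s*(-3*d - 2) + 12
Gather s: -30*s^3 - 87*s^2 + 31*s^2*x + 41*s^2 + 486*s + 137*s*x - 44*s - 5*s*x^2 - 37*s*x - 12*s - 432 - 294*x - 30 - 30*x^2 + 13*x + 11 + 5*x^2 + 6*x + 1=-30*s^3 + s^2*(31*x - 46) + s*(-5*x^2 + 100*x + 430) - 25*x^2 - 275*x - 450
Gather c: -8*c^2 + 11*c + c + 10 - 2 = -8*c^2 + 12*c + 8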